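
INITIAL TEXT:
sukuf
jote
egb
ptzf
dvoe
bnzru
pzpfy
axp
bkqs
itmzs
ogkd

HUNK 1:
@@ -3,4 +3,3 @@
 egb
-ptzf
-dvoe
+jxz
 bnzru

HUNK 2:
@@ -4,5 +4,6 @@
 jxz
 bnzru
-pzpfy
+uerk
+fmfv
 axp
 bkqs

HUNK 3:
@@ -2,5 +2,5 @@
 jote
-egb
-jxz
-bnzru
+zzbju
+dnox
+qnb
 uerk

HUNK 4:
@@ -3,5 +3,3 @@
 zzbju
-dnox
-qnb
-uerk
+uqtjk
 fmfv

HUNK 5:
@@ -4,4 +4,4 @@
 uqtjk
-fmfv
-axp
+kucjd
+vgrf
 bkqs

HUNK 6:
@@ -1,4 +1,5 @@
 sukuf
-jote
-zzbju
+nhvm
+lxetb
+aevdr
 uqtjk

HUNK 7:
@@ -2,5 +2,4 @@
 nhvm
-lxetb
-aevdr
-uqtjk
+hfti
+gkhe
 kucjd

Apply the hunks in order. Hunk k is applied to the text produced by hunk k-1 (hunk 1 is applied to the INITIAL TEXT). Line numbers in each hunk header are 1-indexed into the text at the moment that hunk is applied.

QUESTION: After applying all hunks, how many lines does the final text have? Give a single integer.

Answer: 9

Derivation:
Hunk 1: at line 3 remove [ptzf,dvoe] add [jxz] -> 10 lines: sukuf jote egb jxz bnzru pzpfy axp bkqs itmzs ogkd
Hunk 2: at line 4 remove [pzpfy] add [uerk,fmfv] -> 11 lines: sukuf jote egb jxz bnzru uerk fmfv axp bkqs itmzs ogkd
Hunk 3: at line 2 remove [egb,jxz,bnzru] add [zzbju,dnox,qnb] -> 11 lines: sukuf jote zzbju dnox qnb uerk fmfv axp bkqs itmzs ogkd
Hunk 4: at line 3 remove [dnox,qnb,uerk] add [uqtjk] -> 9 lines: sukuf jote zzbju uqtjk fmfv axp bkqs itmzs ogkd
Hunk 5: at line 4 remove [fmfv,axp] add [kucjd,vgrf] -> 9 lines: sukuf jote zzbju uqtjk kucjd vgrf bkqs itmzs ogkd
Hunk 6: at line 1 remove [jote,zzbju] add [nhvm,lxetb,aevdr] -> 10 lines: sukuf nhvm lxetb aevdr uqtjk kucjd vgrf bkqs itmzs ogkd
Hunk 7: at line 2 remove [lxetb,aevdr,uqtjk] add [hfti,gkhe] -> 9 lines: sukuf nhvm hfti gkhe kucjd vgrf bkqs itmzs ogkd
Final line count: 9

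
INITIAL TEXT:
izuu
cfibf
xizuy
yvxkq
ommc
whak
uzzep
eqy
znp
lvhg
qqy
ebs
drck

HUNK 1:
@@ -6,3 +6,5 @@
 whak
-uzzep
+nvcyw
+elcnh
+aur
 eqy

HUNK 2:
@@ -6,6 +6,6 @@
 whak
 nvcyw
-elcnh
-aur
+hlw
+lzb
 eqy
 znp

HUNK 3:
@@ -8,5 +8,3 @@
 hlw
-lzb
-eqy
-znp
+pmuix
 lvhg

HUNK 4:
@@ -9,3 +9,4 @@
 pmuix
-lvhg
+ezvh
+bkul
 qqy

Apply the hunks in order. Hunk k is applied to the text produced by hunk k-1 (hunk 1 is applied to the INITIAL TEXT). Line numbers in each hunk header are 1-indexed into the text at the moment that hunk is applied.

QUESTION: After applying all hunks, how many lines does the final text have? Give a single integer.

Answer: 14

Derivation:
Hunk 1: at line 6 remove [uzzep] add [nvcyw,elcnh,aur] -> 15 lines: izuu cfibf xizuy yvxkq ommc whak nvcyw elcnh aur eqy znp lvhg qqy ebs drck
Hunk 2: at line 6 remove [elcnh,aur] add [hlw,lzb] -> 15 lines: izuu cfibf xizuy yvxkq ommc whak nvcyw hlw lzb eqy znp lvhg qqy ebs drck
Hunk 3: at line 8 remove [lzb,eqy,znp] add [pmuix] -> 13 lines: izuu cfibf xizuy yvxkq ommc whak nvcyw hlw pmuix lvhg qqy ebs drck
Hunk 4: at line 9 remove [lvhg] add [ezvh,bkul] -> 14 lines: izuu cfibf xizuy yvxkq ommc whak nvcyw hlw pmuix ezvh bkul qqy ebs drck
Final line count: 14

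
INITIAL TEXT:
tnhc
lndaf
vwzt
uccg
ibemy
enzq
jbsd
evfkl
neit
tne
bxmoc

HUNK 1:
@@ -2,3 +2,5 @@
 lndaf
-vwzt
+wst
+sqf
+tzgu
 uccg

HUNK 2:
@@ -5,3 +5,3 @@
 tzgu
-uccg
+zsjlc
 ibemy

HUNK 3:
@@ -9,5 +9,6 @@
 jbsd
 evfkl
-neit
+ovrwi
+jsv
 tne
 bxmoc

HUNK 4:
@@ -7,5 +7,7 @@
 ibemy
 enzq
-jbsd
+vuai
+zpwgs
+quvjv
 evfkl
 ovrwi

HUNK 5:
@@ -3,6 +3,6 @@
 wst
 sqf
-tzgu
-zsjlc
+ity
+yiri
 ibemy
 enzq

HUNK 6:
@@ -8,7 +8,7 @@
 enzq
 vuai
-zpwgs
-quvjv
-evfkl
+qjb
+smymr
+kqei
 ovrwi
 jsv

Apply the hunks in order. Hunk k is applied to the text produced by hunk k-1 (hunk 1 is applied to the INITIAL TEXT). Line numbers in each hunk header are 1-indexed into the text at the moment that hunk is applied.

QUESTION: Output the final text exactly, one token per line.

Answer: tnhc
lndaf
wst
sqf
ity
yiri
ibemy
enzq
vuai
qjb
smymr
kqei
ovrwi
jsv
tne
bxmoc

Derivation:
Hunk 1: at line 2 remove [vwzt] add [wst,sqf,tzgu] -> 13 lines: tnhc lndaf wst sqf tzgu uccg ibemy enzq jbsd evfkl neit tne bxmoc
Hunk 2: at line 5 remove [uccg] add [zsjlc] -> 13 lines: tnhc lndaf wst sqf tzgu zsjlc ibemy enzq jbsd evfkl neit tne bxmoc
Hunk 3: at line 9 remove [neit] add [ovrwi,jsv] -> 14 lines: tnhc lndaf wst sqf tzgu zsjlc ibemy enzq jbsd evfkl ovrwi jsv tne bxmoc
Hunk 4: at line 7 remove [jbsd] add [vuai,zpwgs,quvjv] -> 16 lines: tnhc lndaf wst sqf tzgu zsjlc ibemy enzq vuai zpwgs quvjv evfkl ovrwi jsv tne bxmoc
Hunk 5: at line 3 remove [tzgu,zsjlc] add [ity,yiri] -> 16 lines: tnhc lndaf wst sqf ity yiri ibemy enzq vuai zpwgs quvjv evfkl ovrwi jsv tne bxmoc
Hunk 6: at line 8 remove [zpwgs,quvjv,evfkl] add [qjb,smymr,kqei] -> 16 lines: tnhc lndaf wst sqf ity yiri ibemy enzq vuai qjb smymr kqei ovrwi jsv tne bxmoc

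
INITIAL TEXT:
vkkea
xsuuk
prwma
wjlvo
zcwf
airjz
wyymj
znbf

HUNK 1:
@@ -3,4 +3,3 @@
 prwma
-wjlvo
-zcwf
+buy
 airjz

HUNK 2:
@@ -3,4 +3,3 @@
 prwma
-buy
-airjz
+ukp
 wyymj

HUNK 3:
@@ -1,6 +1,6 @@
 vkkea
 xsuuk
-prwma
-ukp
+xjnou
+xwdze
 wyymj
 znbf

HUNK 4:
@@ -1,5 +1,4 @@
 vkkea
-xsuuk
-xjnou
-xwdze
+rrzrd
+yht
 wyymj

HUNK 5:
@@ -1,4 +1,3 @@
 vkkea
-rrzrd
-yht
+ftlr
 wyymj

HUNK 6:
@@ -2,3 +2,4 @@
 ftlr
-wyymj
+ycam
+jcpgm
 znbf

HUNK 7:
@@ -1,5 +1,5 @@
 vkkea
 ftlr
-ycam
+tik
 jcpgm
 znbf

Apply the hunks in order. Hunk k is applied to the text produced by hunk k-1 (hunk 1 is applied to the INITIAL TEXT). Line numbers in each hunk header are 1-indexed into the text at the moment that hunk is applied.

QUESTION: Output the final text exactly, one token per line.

Answer: vkkea
ftlr
tik
jcpgm
znbf

Derivation:
Hunk 1: at line 3 remove [wjlvo,zcwf] add [buy] -> 7 lines: vkkea xsuuk prwma buy airjz wyymj znbf
Hunk 2: at line 3 remove [buy,airjz] add [ukp] -> 6 lines: vkkea xsuuk prwma ukp wyymj znbf
Hunk 3: at line 1 remove [prwma,ukp] add [xjnou,xwdze] -> 6 lines: vkkea xsuuk xjnou xwdze wyymj znbf
Hunk 4: at line 1 remove [xsuuk,xjnou,xwdze] add [rrzrd,yht] -> 5 lines: vkkea rrzrd yht wyymj znbf
Hunk 5: at line 1 remove [rrzrd,yht] add [ftlr] -> 4 lines: vkkea ftlr wyymj znbf
Hunk 6: at line 2 remove [wyymj] add [ycam,jcpgm] -> 5 lines: vkkea ftlr ycam jcpgm znbf
Hunk 7: at line 1 remove [ycam] add [tik] -> 5 lines: vkkea ftlr tik jcpgm znbf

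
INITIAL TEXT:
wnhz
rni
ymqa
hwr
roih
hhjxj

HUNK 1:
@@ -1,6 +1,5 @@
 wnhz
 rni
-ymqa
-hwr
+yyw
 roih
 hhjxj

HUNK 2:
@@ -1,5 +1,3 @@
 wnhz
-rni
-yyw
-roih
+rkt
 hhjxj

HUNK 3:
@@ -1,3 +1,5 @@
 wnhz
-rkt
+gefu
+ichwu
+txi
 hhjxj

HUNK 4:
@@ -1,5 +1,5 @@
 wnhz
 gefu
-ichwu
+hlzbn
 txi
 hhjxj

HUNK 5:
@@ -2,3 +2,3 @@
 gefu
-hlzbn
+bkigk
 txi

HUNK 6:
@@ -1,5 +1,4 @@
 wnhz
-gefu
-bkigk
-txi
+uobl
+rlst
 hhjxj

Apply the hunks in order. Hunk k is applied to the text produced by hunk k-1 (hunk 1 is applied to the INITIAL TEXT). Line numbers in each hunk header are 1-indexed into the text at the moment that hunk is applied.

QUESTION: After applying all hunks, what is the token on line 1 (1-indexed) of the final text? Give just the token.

Hunk 1: at line 1 remove [ymqa,hwr] add [yyw] -> 5 lines: wnhz rni yyw roih hhjxj
Hunk 2: at line 1 remove [rni,yyw,roih] add [rkt] -> 3 lines: wnhz rkt hhjxj
Hunk 3: at line 1 remove [rkt] add [gefu,ichwu,txi] -> 5 lines: wnhz gefu ichwu txi hhjxj
Hunk 4: at line 1 remove [ichwu] add [hlzbn] -> 5 lines: wnhz gefu hlzbn txi hhjxj
Hunk 5: at line 2 remove [hlzbn] add [bkigk] -> 5 lines: wnhz gefu bkigk txi hhjxj
Hunk 6: at line 1 remove [gefu,bkigk,txi] add [uobl,rlst] -> 4 lines: wnhz uobl rlst hhjxj
Final line 1: wnhz

Answer: wnhz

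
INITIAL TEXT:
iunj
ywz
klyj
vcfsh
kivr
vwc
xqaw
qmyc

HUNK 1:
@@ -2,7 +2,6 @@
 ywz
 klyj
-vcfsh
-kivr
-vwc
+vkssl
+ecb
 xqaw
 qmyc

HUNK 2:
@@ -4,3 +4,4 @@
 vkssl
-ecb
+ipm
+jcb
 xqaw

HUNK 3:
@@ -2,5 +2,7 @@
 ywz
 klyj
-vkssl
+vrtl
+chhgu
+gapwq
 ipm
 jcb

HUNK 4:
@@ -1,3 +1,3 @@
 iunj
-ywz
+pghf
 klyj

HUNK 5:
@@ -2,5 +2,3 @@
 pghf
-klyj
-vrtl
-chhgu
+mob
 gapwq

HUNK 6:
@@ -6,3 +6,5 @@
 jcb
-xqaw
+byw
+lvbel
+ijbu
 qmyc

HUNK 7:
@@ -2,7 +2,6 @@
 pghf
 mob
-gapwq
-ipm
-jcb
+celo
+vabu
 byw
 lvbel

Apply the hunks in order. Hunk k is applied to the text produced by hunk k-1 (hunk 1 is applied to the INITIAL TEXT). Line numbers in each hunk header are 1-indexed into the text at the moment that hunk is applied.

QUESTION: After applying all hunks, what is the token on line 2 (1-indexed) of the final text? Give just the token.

Hunk 1: at line 2 remove [vcfsh,kivr,vwc] add [vkssl,ecb] -> 7 lines: iunj ywz klyj vkssl ecb xqaw qmyc
Hunk 2: at line 4 remove [ecb] add [ipm,jcb] -> 8 lines: iunj ywz klyj vkssl ipm jcb xqaw qmyc
Hunk 3: at line 2 remove [vkssl] add [vrtl,chhgu,gapwq] -> 10 lines: iunj ywz klyj vrtl chhgu gapwq ipm jcb xqaw qmyc
Hunk 4: at line 1 remove [ywz] add [pghf] -> 10 lines: iunj pghf klyj vrtl chhgu gapwq ipm jcb xqaw qmyc
Hunk 5: at line 2 remove [klyj,vrtl,chhgu] add [mob] -> 8 lines: iunj pghf mob gapwq ipm jcb xqaw qmyc
Hunk 6: at line 6 remove [xqaw] add [byw,lvbel,ijbu] -> 10 lines: iunj pghf mob gapwq ipm jcb byw lvbel ijbu qmyc
Hunk 7: at line 2 remove [gapwq,ipm,jcb] add [celo,vabu] -> 9 lines: iunj pghf mob celo vabu byw lvbel ijbu qmyc
Final line 2: pghf

Answer: pghf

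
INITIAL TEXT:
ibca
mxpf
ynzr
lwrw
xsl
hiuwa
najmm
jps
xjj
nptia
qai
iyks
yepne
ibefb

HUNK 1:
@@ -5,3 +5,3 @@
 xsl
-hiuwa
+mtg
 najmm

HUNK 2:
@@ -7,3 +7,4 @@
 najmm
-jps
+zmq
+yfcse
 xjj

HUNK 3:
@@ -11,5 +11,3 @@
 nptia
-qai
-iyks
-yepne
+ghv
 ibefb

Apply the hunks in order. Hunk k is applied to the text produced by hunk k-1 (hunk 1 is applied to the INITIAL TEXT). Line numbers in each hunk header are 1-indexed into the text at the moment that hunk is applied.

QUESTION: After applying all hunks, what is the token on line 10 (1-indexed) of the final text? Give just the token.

Hunk 1: at line 5 remove [hiuwa] add [mtg] -> 14 lines: ibca mxpf ynzr lwrw xsl mtg najmm jps xjj nptia qai iyks yepne ibefb
Hunk 2: at line 7 remove [jps] add [zmq,yfcse] -> 15 lines: ibca mxpf ynzr lwrw xsl mtg najmm zmq yfcse xjj nptia qai iyks yepne ibefb
Hunk 3: at line 11 remove [qai,iyks,yepne] add [ghv] -> 13 lines: ibca mxpf ynzr lwrw xsl mtg najmm zmq yfcse xjj nptia ghv ibefb
Final line 10: xjj

Answer: xjj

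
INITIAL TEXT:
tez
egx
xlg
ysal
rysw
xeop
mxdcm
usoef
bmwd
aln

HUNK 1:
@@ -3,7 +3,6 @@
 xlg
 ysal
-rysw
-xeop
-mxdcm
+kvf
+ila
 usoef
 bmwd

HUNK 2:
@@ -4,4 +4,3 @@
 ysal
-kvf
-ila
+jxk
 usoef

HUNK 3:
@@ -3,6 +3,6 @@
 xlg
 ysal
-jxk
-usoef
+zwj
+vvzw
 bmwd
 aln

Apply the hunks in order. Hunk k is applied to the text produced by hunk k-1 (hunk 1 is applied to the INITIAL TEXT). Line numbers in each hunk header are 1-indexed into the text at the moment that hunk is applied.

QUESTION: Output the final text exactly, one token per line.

Answer: tez
egx
xlg
ysal
zwj
vvzw
bmwd
aln

Derivation:
Hunk 1: at line 3 remove [rysw,xeop,mxdcm] add [kvf,ila] -> 9 lines: tez egx xlg ysal kvf ila usoef bmwd aln
Hunk 2: at line 4 remove [kvf,ila] add [jxk] -> 8 lines: tez egx xlg ysal jxk usoef bmwd aln
Hunk 3: at line 3 remove [jxk,usoef] add [zwj,vvzw] -> 8 lines: tez egx xlg ysal zwj vvzw bmwd aln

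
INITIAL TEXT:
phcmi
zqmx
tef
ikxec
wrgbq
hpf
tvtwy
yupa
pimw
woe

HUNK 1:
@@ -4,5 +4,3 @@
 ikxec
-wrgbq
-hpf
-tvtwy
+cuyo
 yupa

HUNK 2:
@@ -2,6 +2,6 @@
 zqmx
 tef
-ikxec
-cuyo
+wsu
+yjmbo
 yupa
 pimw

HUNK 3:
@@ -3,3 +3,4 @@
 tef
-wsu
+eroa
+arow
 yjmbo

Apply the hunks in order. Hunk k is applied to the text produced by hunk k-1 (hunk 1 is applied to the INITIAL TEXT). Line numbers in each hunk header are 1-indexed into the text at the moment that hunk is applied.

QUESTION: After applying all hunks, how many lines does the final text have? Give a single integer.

Answer: 9

Derivation:
Hunk 1: at line 4 remove [wrgbq,hpf,tvtwy] add [cuyo] -> 8 lines: phcmi zqmx tef ikxec cuyo yupa pimw woe
Hunk 2: at line 2 remove [ikxec,cuyo] add [wsu,yjmbo] -> 8 lines: phcmi zqmx tef wsu yjmbo yupa pimw woe
Hunk 3: at line 3 remove [wsu] add [eroa,arow] -> 9 lines: phcmi zqmx tef eroa arow yjmbo yupa pimw woe
Final line count: 9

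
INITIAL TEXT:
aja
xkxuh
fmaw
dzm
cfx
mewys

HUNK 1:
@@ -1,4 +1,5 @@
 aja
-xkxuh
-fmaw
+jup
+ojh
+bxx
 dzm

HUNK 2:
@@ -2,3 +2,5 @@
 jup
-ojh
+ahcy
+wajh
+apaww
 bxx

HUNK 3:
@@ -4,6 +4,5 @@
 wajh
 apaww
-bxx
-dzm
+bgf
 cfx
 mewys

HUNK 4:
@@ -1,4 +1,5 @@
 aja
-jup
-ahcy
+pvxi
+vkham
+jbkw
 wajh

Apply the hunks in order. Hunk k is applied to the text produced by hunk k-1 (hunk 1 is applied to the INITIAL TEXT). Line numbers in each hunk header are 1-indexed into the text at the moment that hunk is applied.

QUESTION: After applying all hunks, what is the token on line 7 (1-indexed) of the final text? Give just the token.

Answer: bgf

Derivation:
Hunk 1: at line 1 remove [xkxuh,fmaw] add [jup,ojh,bxx] -> 7 lines: aja jup ojh bxx dzm cfx mewys
Hunk 2: at line 2 remove [ojh] add [ahcy,wajh,apaww] -> 9 lines: aja jup ahcy wajh apaww bxx dzm cfx mewys
Hunk 3: at line 4 remove [bxx,dzm] add [bgf] -> 8 lines: aja jup ahcy wajh apaww bgf cfx mewys
Hunk 4: at line 1 remove [jup,ahcy] add [pvxi,vkham,jbkw] -> 9 lines: aja pvxi vkham jbkw wajh apaww bgf cfx mewys
Final line 7: bgf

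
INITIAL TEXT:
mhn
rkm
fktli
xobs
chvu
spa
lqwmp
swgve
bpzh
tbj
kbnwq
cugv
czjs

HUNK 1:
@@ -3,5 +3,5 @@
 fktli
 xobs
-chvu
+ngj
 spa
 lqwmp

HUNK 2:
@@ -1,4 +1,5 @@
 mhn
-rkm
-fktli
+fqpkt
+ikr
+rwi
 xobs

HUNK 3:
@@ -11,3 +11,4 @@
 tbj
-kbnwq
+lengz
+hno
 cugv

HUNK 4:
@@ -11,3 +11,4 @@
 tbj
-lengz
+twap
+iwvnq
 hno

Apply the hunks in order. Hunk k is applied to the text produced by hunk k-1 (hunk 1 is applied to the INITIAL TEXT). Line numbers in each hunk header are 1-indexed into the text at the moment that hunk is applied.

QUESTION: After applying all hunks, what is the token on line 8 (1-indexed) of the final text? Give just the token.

Hunk 1: at line 3 remove [chvu] add [ngj] -> 13 lines: mhn rkm fktli xobs ngj spa lqwmp swgve bpzh tbj kbnwq cugv czjs
Hunk 2: at line 1 remove [rkm,fktli] add [fqpkt,ikr,rwi] -> 14 lines: mhn fqpkt ikr rwi xobs ngj spa lqwmp swgve bpzh tbj kbnwq cugv czjs
Hunk 3: at line 11 remove [kbnwq] add [lengz,hno] -> 15 lines: mhn fqpkt ikr rwi xobs ngj spa lqwmp swgve bpzh tbj lengz hno cugv czjs
Hunk 4: at line 11 remove [lengz] add [twap,iwvnq] -> 16 lines: mhn fqpkt ikr rwi xobs ngj spa lqwmp swgve bpzh tbj twap iwvnq hno cugv czjs
Final line 8: lqwmp

Answer: lqwmp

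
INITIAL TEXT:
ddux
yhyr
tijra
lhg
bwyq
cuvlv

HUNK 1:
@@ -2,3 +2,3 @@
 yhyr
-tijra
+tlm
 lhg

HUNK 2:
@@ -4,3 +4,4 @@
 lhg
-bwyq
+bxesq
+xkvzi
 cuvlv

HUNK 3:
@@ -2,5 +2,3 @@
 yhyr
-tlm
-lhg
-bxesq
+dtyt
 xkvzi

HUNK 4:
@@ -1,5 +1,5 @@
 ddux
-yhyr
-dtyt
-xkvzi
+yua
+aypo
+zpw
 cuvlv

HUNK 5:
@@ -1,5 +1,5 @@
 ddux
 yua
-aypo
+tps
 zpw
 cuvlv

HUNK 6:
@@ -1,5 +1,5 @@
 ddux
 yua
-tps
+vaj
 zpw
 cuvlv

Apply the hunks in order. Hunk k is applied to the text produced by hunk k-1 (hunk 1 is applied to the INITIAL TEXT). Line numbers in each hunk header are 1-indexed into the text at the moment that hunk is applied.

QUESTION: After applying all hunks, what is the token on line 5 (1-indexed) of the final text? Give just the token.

Hunk 1: at line 2 remove [tijra] add [tlm] -> 6 lines: ddux yhyr tlm lhg bwyq cuvlv
Hunk 2: at line 4 remove [bwyq] add [bxesq,xkvzi] -> 7 lines: ddux yhyr tlm lhg bxesq xkvzi cuvlv
Hunk 3: at line 2 remove [tlm,lhg,bxesq] add [dtyt] -> 5 lines: ddux yhyr dtyt xkvzi cuvlv
Hunk 4: at line 1 remove [yhyr,dtyt,xkvzi] add [yua,aypo,zpw] -> 5 lines: ddux yua aypo zpw cuvlv
Hunk 5: at line 1 remove [aypo] add [tps] -> 5 lines: ddux yua tps zpw cuvlv
Hunk 6: at line 1 remove [tps] add [vaj] -> 5 lines: ddux yua vaj zpw cuvlv
Final line 5: cuvlv

Answer: cuvlv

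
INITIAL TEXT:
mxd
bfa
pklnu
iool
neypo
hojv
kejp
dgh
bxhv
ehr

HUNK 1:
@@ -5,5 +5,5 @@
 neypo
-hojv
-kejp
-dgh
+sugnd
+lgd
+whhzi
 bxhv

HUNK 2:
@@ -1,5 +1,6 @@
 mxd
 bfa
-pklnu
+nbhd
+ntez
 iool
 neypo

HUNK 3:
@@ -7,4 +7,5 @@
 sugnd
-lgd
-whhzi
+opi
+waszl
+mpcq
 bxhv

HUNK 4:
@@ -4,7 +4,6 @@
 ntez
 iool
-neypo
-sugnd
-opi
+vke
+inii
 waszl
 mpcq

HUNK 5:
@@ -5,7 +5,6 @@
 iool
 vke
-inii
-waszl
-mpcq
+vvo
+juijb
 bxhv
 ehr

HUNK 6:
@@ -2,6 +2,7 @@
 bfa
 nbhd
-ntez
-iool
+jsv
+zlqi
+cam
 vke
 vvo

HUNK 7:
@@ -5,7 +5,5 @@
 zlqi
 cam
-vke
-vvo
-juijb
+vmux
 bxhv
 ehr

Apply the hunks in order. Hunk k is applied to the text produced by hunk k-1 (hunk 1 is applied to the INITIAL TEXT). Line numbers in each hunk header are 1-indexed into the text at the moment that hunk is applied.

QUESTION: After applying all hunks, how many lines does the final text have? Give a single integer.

Answer: 9

Derivation:
Hunk 1: at line 5 remove [hojv,kejp,dgh] add [sugnd,lgd,whhzi] -> 10 lines: mxd bfa pklnu iool neypo sugnd lgd whhzi bxhv ehr
Hunk 2: at line 1 remove [pklnu] add [nbhd,ntez] -> 11 lines: mxd bfa nbhd ntez iool neypo sugnd lgd whhzi bxhv ehr
Hunk 3: at line 7 remove [lgd,whhzi] add [opi,waszl,mpcq] -> 12 lines: mxd bfa nbhd ntez iool neypo sugnd opi waszl mpcq bxhv ehr
Hunk 4: at line 4 remove [neypo,sugnd,opi] add [vke,inii] -> 11 lines: mxd bfa nbhd ntez iool vke inii waszl mpcq bxhv ehr
Hunk 5: at line 5 remove [inii,waszl,mpcq] add [vvo,juijb] -> 10 lines: mxd bfa nbhd ntez iool vke vvo juijb bxhv ehr
Hunk 6: at line 2 remove [ntez,iool] add [jsv,zlqi,cam] -> 11 lines: mxd bfa nbhd jsv zlqi cam vke vvo juijb bxhv ehr
Hunk 7: at line 5 remove [vke,vvo,juijb] add [vmux] -> 9 lines: mxd bfa nbhd jsv zlqi cam vmux bxhv ehr
Final line count: 9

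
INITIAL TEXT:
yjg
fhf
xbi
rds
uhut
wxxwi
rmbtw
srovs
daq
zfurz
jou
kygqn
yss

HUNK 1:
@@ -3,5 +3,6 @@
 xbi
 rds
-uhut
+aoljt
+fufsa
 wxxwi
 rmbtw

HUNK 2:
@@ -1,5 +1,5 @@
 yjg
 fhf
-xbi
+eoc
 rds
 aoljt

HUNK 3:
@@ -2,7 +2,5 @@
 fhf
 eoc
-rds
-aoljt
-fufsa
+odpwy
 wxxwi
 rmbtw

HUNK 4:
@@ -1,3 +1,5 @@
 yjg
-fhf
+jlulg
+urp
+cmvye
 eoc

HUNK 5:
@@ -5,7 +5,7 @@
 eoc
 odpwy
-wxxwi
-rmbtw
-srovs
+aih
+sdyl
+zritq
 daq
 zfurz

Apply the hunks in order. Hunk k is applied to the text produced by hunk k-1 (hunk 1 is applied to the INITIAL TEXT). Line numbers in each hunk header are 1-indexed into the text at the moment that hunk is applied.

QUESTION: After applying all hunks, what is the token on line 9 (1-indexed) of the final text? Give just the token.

Hunk 1: at line 3 remove [uhut] add [aoljt,fufsa] -> 14 lines: yjg fhf xbi rds aoljt fufsa wxxwi rmbtw srovs daq zfurz jou kygqn yss
Hunk 2: at line 1 remove [xbi] add [eoc] -> 14 lines: yjg fhf eoc rds aoljt fufsa wxxwi rmbtw srovs daq zfurz jou kygqn yss
Hunk 3: at line 2 remove [rds,aoljt,fufsa] add [odpwy] -> 12 lines: yjg fhf eoc odpwy wxxwi rmbtw srovs daq zfurz jou kygqn yss
Hunk 4: at line 1 remove [fhf] add [jlulg,urp,cmvye] -> 14 lines: yjg jlulg urp cmvye eoc odpwy wxxwi rmbtw srovs daq zfurz jou kygqn yss
Hunk 5: at line 5 remove [wxxwi,rmbtw,srovs] add [aih,sdyl,zritq] -> 14 lines: yjg jlulg urp cmvye eoc odpwy aih sdyl zritq daq zfurz jou kygqn yss
Final line 9: zritq

Answer: zritq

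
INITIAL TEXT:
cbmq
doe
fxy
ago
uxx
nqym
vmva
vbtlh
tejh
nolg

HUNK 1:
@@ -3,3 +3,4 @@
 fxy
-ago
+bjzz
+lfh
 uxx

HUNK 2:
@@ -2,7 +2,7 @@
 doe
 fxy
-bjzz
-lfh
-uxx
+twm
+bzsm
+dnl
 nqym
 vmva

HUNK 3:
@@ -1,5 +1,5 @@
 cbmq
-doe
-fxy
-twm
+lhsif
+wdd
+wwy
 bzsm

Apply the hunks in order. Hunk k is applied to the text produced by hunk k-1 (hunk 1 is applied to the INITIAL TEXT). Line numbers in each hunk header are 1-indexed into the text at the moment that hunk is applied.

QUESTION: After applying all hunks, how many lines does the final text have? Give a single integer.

Answer: 11

Derivation:
Hunk 1: at line 3 remove [ago] add [bjzz,lfh] -> 11 lines: cbmq doe fxy bjzz lfh uxx nqym vmva vbtlh tejh nolg
Hunk 2: at line 2 remove [bjzz,lfh,uxx] add [twm,bzsm,dnl] -> 11 lines: cbmq doe fxy twm bzsm dnl nqym vmva vbtlh tejh nolg
Hunk 3: at line 1 remove [doe,fxy,twm] add [lhsif,wdd,wwy] -> 11 lines: cbmq lhsif wdd wwy bzsm dnl nqym vmva vbtlh tejh nolg
Final line count: 11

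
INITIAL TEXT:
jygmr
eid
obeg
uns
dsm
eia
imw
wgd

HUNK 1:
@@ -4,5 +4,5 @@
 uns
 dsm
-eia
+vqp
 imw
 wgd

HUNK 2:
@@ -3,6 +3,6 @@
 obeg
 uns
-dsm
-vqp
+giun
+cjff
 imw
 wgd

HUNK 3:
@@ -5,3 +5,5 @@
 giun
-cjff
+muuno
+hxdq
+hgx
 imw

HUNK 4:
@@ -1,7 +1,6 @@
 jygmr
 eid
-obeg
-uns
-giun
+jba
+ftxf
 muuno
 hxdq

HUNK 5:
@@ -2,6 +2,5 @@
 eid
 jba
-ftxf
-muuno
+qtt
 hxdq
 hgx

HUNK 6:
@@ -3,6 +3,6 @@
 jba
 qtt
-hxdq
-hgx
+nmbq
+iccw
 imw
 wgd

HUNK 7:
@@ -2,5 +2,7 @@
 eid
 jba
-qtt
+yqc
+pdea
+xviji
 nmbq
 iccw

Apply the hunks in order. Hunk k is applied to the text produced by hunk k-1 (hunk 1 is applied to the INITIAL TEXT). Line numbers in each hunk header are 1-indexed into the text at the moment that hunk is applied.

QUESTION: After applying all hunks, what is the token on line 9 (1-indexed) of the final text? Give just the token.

Answer: imw

Derivation:
Hunk 1: at line 4 remove [eia] add [vqp] -> 8 lines: jygmr eid obeg uns dsm vqp imw wgd
Hunk 2: at line 3 remove [dsm,vqp] add [giun,cjff] -> 8 lines: jygmr eid obeg uns giun cjff imw wgd
Hunk 3: at line 5 remove [cjff] add [muuno,hxdq,hgx] -> 10 lines: jygmr eid obeg uns giun muuno hxdq hgx imw wgd
Hunk 4: at line 1 remove [obeg,uns,giun] add [jba,ftxf] -> 9 lines: jygmr eid jba ftxf muuno hxdq hgx imw wgd
Hunk 5: at line 2 remove [ftxf,muuno] add [qtt] -> 8 lines: jygmr eid jba qtt hxdq hgx imw wgd
Hunk 6: at line 3 remove [hxdq,hgx] add [nmbq,iccw] -> 8 lines: jygmr eid jba qtt nmbq iccw imw wgd
Hunk 7: at line 2 remove [qtt] add [yqc,pdea,xviji] -> 10 lines: jygmr eid jba yqc pdea xviji nmbq iccw imw wgd
Final line 9: imw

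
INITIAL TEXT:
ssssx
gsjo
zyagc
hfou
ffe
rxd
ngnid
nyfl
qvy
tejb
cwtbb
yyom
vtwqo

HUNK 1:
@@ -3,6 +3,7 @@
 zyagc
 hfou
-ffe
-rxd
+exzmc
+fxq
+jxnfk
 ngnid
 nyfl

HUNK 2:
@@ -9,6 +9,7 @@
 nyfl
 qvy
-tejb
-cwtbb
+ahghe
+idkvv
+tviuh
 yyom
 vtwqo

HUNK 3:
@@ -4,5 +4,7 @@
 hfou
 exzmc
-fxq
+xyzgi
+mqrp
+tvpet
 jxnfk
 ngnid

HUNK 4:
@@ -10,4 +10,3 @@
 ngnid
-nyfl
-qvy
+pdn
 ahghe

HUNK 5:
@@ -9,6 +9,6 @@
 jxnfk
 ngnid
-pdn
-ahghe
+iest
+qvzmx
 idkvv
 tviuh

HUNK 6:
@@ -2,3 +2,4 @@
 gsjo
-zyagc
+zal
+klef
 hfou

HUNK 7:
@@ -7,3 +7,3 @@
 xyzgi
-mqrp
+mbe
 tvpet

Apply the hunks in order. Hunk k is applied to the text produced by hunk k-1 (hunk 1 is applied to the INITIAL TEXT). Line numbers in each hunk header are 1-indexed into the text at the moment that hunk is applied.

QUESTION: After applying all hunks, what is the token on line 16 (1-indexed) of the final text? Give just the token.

Hunk 1: at line 3 remove [ffe,rxd] add [exzmc,fxq,jxnfk] -> 14 lines: ssssx gsjo zyagc hfou exzmc fxq jxnfk ngnid nyfl qvy tejb cwtbb yyom vtwqo
Hunk 2: at line 9 remove [tejb,cwtbb] add [ahghe,idkvv,tviuh] -> 15 lines: ssssx gsjo zyagc hfou exzmc fxq jxnfk ngnid nyfl qvy ahghe idkvv tviuh yyom vtwqo
Hunk 3: at line 4 remove [fxq] add [xyzgi,mqrp,tvpet] -> 17 lines: ssssx gsjo zyagc hfou exzmc xyzgi mqrp tvpet jxnfk ngnid nyfl qvy ahghe idkvv tviuh yyom vtwqo
Hunk 4: at line 10 remove [nyfl,qvy] add [pdn] -> 16 lines: ssssx gsjo zyagc hfou exzmc xyzgi mqrp tvpet jxnfk ngnid pdn ahghe idkvv tviuh yyom vtwqo
Hunk 5: at line 9 remove [pdn,ahghe] add [iest,qvzmx] -> 16 lines: ssssx gsjo zyagc hfou exzmc xyzgi mqrp tvpet jxnfk ngnid iest qvzmx idkvv tviuh yyom vtwqo
Hunk 6: at line 2 remove [zyagc] add [zal,klef] -> 17 lines: ssssx gsjo zal klef hfou exzmc xyzgi mqrp tvpet jxnfk ngnid iest qvzmx idkvv tviuh yyom vtwqo
Hunk 7: at line 7 remove [mqrp] add [mbe] -> 17 lines: ssssx gsjo zal klef hfou exzmc xyzgi mbe tvpet jxnfk ngnid iest qvzmx idkvv tviuh yyom vtwqo
Final line 16: yyom

Answer: yyom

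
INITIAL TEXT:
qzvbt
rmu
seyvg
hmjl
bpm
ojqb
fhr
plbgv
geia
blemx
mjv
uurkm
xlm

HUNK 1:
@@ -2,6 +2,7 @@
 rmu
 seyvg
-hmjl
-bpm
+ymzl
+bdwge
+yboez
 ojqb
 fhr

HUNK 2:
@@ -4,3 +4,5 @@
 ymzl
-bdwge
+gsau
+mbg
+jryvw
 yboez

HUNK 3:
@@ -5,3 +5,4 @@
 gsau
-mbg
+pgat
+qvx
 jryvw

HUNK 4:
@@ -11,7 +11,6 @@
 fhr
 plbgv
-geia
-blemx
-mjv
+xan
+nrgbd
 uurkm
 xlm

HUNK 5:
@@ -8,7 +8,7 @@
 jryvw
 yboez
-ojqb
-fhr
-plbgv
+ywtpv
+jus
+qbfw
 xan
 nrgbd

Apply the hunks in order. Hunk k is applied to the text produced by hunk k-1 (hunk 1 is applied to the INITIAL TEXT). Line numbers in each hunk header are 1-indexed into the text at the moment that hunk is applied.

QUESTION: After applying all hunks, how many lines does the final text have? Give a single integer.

Answer: 16

Derivation:
Hunk 1: at line 2 remove [hmjl,bpm] add [ymzl,bdwge,yboez] -> 14 lines: qzvbt rmu seyvg ymzl bdwge yboez ojqb fhr plbgv geia blemx mjv uurkm xlm
Hunk 2: at line 4 remove [bdwge] add [gsau,mbg,jryvw] -> 16 lines: qzvbt rmu seyvg ymzl gsau mbg jryvw yboez ojqb fhr plbgv geia blemx mjv uurkm xlm
Hunk 3: at line 5 remove [mbg] add [pgat,qvx] -> 17 lines: qzvbt rmu seyvg ymzl gsau pgat qvx jryvw yboez ojqb fhr plbgv geia blemx mjv uurkm xlm
Hunk 4: at line 11 remove [geia,blemx,mjv] add [xan,nrgbd] -> 16 lines: qzvbt rmu seyvg ymzl gsau pgat qvx jryvw yboez ojqb fhr plbgv xan nrgbd uurkm xlm
Hunk 5: at line 8 remove [ojqb,fhr,plbgv] add [ywtpv,jus,qbfw] -> 16 lines: qzvbt rmu seyvg ymzl gsau pgat qvx jryvw yboez ywtpv jus qbfw xan nrgbd uurkm xlm
Final line count: 16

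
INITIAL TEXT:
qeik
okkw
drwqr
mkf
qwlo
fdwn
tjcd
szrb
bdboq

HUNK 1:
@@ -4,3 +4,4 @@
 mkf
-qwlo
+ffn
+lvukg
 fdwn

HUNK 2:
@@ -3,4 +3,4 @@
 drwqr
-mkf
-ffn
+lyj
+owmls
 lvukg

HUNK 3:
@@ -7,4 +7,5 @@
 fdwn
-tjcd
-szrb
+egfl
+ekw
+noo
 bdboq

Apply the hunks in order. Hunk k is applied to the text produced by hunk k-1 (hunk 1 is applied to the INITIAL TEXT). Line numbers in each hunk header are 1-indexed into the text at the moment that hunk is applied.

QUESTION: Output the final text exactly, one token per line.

Hunk 1: at line 4 remove [qwlo] add [ffn,lvukg] -> 10 lines: qeik okkw drwqr mkf ffn lvukg fdwn tjcd szrb bdboq
Hunk 2: at line 3 remove [mkf,ffn] add [lyj,owmls] -> 10 lines: qeik okkw drwqr lyj owmls lvukg fdwn tjcd szrb bdboq
Hunk 3: at line 7 remove [tjcd,szrb] add [egfl,ekw,noo] -> 11 lines: qeik okkw drwqr lyj owmls lvukg fdwn egfl ekw noo bdboq

Answer: qeik
okkw
drwqr
lyj
owmls
lvukg
fdwn
egfl
ekw
noo
bdboq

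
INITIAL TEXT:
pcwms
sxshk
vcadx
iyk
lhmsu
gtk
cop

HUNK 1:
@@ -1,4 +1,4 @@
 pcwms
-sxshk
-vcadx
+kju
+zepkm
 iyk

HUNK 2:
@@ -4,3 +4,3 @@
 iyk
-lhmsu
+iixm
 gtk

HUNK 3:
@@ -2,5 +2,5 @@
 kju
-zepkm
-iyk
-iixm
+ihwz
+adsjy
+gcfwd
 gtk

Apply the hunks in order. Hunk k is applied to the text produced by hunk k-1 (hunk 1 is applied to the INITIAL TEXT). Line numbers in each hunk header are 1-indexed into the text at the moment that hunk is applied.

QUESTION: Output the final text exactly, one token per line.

Answer: pcwms
kju
ihwz
adsjy
gcfwd
gtk
cop

Derivation:
Hunk 1: at line 1 remove [sxshk,vcadx] add [kju,zepkm] -> 7 lines: pcwms kju zepkm iyk lhmsu gtk cop
Hunk 2: at line 4 remove [lhmsu] add [iixm] -> 7 lines: pcwms kju zepkm iyk iixm gtk cop
Hunk 3: at line 2 remove [zepkm,iyk,iixm] add [ihwz,adsjy,gcfwd] -> 7 lines: pcwms kju ihwz adsjy gcfwd gtk cop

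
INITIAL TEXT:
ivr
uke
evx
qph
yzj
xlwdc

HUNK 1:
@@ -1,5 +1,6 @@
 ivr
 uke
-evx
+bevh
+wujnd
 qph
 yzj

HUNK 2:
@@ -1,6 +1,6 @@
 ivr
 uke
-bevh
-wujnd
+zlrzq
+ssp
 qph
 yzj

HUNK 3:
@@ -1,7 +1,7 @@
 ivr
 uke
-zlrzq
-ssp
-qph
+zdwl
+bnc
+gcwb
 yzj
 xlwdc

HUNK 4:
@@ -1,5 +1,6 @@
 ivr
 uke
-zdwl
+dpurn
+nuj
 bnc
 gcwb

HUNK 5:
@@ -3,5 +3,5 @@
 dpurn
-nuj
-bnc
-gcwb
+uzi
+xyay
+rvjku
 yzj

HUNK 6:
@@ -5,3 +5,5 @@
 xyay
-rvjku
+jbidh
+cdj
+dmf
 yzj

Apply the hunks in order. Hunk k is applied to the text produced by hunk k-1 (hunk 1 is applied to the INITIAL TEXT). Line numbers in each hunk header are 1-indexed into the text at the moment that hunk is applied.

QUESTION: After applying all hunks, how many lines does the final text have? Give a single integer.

Hunk 1: at line 1 remove [evx] add [bevh,wujnd] -> 7 lines: ivr uke bevh wujnd qph yzj xlwdc
Hunk 2: at line 1 remove [bevh,wujnd] add [zlrzq,ssp] -> 7 lines: ivr uke zlrzq ssp qph yzj xlwdc
Hunk 3: at line 1 remove [zlrzq,ssp,qph] add [zdwl,bnc,gcwb] -> 7 lines: ivr uke zdwl bnc gcwb yzj xlwdc
Hunk 4: at line 1 remove [zdwl] add [dpurn,nuj] -> 8 lines: ivr uke dpurn nuj bnc gcwb yzj xlwdc
Hunk 5: at line 3 remove [nuj,bnc,gcwb] add [uzi,xyay,rvjku] -> 8 lines: ivr uke dpurn uzi xyay rvjku yzj xlwdc
Hunk 6: at line 5 remove [rvjku] add [jbidh,cdj,dmf] -> 10 lines: ivr uke dpurn uzi xyay jbidh cdj dmf yzj xlwdc
Final line count: 10

Answer: 10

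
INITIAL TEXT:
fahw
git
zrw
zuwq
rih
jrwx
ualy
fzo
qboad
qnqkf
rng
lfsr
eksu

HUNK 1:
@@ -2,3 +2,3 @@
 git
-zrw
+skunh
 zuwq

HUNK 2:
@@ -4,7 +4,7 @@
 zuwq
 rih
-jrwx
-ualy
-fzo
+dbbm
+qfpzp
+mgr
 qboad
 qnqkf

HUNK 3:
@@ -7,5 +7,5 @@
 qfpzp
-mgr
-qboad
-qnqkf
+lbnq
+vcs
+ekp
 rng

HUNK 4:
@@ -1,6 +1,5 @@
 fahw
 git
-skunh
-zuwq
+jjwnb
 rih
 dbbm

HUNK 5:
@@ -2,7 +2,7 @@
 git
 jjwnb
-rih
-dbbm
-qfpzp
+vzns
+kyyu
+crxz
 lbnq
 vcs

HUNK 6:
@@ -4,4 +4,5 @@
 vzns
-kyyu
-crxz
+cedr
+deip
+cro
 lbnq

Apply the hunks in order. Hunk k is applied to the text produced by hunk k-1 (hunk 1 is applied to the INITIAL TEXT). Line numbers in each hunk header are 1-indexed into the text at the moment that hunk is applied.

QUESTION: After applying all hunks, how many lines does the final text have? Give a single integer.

Answer: 13

Derivation:
Hunk 1: at line 2 remove [zrw] add [skunh] -> 13 lines: fahw git skunh zuwq rih jrwx ualy fzo qboad qnqkf rng lfsr eksu
Hunk 2: at line 4 remove [jrwx,ualy,fzo] add [dbbm,qfpzp,mgr] -> 13 lines: fahw git skunh zuwq rih dbbm qfpzp mgr qboad qnqkf rng lfsr eksu
Hunk 3: at line 7 remove [mgr,qboad,qnqkf] add [lbnq,vcs,ekp] -> 13 lines: fahw git skunh zuwq rih dbbm qfpzp lbnq vcs ekp rng lfsr eksu
Hunk 4: at line 1 remove [skunh,zuwq] add [jjwnb] -> 12 lines: fahw git jjwnb rih dbbm qfpzp lbnq vcs ekp rng lfsr eksu
Hunk 5: at line 2 remove [rih,dbbm,qfpzp] add [vzns,kyyu,crxz] -> 12 lines: fahw git jjwnb vzns kyyu crxz lbnq vcs ekp rng lfsr eksu
Hunk 6: at line 4 remove [kyyu,crxz] add [cedr,deip,cro] -> 13 lines: fahw git jjwnb vzns cedr deip cro lbnq vcs ekp rng lfsr eksu
Final line count: 13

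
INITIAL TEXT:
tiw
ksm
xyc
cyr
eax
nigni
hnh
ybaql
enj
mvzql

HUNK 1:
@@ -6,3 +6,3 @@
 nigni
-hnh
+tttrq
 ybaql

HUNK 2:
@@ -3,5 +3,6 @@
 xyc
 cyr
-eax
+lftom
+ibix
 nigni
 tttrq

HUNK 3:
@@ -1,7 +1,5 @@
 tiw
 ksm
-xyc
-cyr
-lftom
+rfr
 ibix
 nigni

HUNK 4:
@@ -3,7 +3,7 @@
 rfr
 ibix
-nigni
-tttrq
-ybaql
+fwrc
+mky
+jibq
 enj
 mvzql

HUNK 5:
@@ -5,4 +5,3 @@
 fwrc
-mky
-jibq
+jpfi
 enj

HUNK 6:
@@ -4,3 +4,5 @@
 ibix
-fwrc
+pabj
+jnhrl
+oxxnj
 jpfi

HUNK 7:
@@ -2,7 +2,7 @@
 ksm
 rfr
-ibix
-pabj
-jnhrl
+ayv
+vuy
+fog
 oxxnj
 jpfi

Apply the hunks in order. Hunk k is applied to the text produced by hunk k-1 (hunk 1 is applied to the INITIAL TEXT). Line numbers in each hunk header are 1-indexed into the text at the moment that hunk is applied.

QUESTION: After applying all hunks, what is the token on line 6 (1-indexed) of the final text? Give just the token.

Hunk 1: at line 6 remove [hnh] add [tttrq] -> 10 lines: tiw ksm xyc cyr eax nigni tttrq ybaql enj mvzql
Hunk 2: at line 3 remove [eax] add [lftom,ibix] -> 11 lines: tiw ksm xyc cyr lftom ibix nigni tttrq ybaql enj mvzql
Hunk 3: at line 1 remove [xyc,cyr,lftom] add [rfr] -> 9 lines: tiw ksm rfr ibix nigni tttrq ybaql enj mvzql
Hunk 4: at line 3 remove [nigni,tttrq,ybaql] add [fwrc,mky,jibq] -> 9 lines: tiw ksm rfr ibix fwrc mky jibq enj mvzql
Hunk 5: at line 5 remove [mky,jibq] add [jpfi] -> 8 lines: tiw ksm rfr ibix fwrc jpfi enj mvzql
Hunk 6: at line 4 remove [fwrc] add [pabj,jnhrl,oxxnj] -> 10 lines: tiw ksm rfr ibix pabj jnhrl oxxnj jpfi enj mvzql
Hunk 7: at line 2 remove [ibix,pabj,jnhrl] add [ayv,vuy,fog] -> 10 lines: tiw ksm rfr ayv vuy fog oxxnj jpfi enj mvzql
Final line 6: fog

Answer: fog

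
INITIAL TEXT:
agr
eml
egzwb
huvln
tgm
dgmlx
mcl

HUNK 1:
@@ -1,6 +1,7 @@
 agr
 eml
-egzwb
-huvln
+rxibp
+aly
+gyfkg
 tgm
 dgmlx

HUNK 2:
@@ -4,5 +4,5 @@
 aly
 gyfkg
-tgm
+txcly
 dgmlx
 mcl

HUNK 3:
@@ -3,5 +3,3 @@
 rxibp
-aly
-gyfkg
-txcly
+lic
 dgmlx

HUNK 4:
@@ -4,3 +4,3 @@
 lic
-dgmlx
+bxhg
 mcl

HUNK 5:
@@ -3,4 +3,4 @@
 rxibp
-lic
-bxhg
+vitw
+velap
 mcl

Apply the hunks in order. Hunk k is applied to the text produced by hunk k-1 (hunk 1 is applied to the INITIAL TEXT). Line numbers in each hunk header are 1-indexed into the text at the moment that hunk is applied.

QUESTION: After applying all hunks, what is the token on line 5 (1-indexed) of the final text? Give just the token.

Hunk 1: at line 1 remove [egzwb,huvln] add [rxibp,aly,gyfkg] -> 8 lines: agr eml rxibp aly gyfkg tgm dgmlx mcl
Hunk 2: at line 4 remove [tgm] add [txcly] -> 8 lines: agr eml rxibp aly gyfkg txcly dgmlx mcl
Hunk 3: at line 3 remove [aly,gyfkg,txcly] add [lic] -> 6 lines: agr eml rxibp lic dgmlx mcl
Hunk 4: at line 4 remove [dgmlx] add [bxhg] -> 6 lines: agr eml rxibp lic bxhg mcl
Hunk 5: at line 3 remove [lic,bxhg] add [vitw,velap] -> 6 lines: agr eml rxibp vitw velap mcl
Final line 5: velap

Answer: velap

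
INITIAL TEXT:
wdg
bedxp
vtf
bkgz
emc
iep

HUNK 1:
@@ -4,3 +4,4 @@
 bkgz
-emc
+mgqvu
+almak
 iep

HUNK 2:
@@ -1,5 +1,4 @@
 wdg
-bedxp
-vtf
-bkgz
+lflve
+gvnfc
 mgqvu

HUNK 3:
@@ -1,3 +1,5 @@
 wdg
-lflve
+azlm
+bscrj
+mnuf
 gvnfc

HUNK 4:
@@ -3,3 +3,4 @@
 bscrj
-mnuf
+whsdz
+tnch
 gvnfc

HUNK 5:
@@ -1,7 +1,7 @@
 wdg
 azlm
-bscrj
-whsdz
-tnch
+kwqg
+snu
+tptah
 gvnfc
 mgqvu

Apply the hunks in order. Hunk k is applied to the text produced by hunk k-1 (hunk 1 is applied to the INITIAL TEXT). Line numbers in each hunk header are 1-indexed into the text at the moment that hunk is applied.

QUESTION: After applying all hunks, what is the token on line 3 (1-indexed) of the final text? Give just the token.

Answer: kwqg

Derivation:
Hunk 1: at line 4 remove [emc] add [mgqvu,almak] -> 7 lines: wdg bedxp vtf bkgz mgqvu almak iep
Hunk 2: at line 1 remove [bedxp,vtf,bkgz] add [lflve,gvnfc] -> 6 lines: wdg lflve gvnfc mgqvu almak iep
Hunk 3: at line 1 remove [lflve] add [azlm,bscrj,mnuf] -> 8 lines: wdg azlm bscrj mnuf gvnfc mgqvu almak iep
Hunk 4: at line 3 remove [mnuf] add [whsdz,tnch] -> 9 lines: wdg azlm bscrj whsdz tnch gvnfc mgqvu almak iep
Hunk 5: at line 1 remove [bscrj,whsdz,tnch] add [kwqg,snu,tptah] -> 9 lines: wdg azlm kwqg snu tptah gvnfc mgqvu almak iep
Final line 3: kwqg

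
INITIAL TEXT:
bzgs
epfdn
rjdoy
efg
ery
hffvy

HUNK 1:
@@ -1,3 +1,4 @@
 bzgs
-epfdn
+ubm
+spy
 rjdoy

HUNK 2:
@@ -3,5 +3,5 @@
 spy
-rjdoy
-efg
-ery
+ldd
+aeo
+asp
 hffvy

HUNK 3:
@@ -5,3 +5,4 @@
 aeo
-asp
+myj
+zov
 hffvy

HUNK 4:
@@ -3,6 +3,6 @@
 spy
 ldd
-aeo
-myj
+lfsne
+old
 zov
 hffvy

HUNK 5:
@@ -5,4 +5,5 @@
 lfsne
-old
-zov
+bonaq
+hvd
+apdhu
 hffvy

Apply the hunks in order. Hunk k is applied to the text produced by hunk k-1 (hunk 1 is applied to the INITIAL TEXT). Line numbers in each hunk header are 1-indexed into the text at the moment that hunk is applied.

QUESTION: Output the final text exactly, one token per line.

Hunk 1: at line 1 remove [epfdn] add [ubm,spy] -> 7 lines: bzgs ubm spy rjdoy efg ery hffvy
Hunk 2: at line 3 remove [rjdoy,efg,ery] add [ldd,aeo,asp] -> 7 lines: bzgs ubm spy ldd aeo asp hffvy
Hunk 3: at line 5 remove [asp] add [myj,zov] -> 8 lines: bzgs ubm spy ldd aeo myj zov hffvy
Hunk 4: at line 3 remove [aeo,myj] add [lfsne,old] -> 8 lines: bzgs ubm spy ldd lfsne old zov hffvy
Hunk 5: at line 5 remove [old,zov] add [bonaq,hvd,apdhu] -> 9 lines: bzgs ubm spy ldd lfsne bonaq hvd apdhu hffvy

Answer: bzgs
ubm
spy
ldd
lfsne
bonaq
hvd
apdhu
hffvy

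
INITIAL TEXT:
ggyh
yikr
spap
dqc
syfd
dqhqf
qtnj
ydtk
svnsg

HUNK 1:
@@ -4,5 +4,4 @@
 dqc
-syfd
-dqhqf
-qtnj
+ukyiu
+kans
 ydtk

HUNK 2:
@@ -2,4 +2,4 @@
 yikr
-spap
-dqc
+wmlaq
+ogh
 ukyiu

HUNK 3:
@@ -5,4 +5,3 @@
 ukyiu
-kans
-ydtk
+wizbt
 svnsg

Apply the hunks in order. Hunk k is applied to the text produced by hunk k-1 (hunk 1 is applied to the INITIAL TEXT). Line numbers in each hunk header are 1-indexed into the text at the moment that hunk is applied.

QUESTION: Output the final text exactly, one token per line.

Hunk 1: at line 4 remove [syfd,dqhqf,qtnj] add [ukyiu,kans] -> 8 lines: ggyh yikr spap dqc ukyiu kans ydtk svnsg
Hunk 2: at line 2 remove [spap,dqc] add [wmlaq,ogh] -> 8 lines: ggyh yikr wmlaq ogh ukyiu kans ydtk svnsg
Hunk 3: at line 5 remove [kans,ydtk] add [wizbt] -> 7 lines: ggyh yikr wmlaq ogh ukyiu wizbt svnsg

Answer: ggyh
yikr
wmlaq
ogh
ukyiu
wizbt
svnsg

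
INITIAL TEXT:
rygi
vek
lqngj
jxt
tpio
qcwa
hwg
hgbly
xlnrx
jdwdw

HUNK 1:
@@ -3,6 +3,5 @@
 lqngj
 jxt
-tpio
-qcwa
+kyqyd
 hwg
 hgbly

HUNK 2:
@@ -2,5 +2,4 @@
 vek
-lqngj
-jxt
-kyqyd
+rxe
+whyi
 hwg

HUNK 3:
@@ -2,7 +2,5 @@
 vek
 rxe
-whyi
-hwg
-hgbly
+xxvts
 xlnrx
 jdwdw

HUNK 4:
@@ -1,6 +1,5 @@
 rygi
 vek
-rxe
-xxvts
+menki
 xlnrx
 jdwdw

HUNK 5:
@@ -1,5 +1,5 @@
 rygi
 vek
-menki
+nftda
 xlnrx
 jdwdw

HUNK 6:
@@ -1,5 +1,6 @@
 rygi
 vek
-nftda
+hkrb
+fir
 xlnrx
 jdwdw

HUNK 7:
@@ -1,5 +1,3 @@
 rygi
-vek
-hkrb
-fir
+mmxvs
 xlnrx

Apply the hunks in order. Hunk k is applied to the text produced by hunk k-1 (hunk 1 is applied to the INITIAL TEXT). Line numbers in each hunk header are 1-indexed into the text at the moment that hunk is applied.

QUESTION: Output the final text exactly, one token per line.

Hunk 1: at line 3 remove [tpio,qcwa] add [kyqyd] -> 9 lines: rygi vek lqngj jxt kyqyd hwg hgbly xlnrx jdwdw
Hunk 2: at line 2 remove [lqngj,jxt,kyqyd] add [rxe,whyi] -> 8 lines: rygi vek rxe whyi hwg hgbly xlnrx jdwdw
Hunk 3: at line 2 remove [whyi,hwg,hgbly] add [xxvts] -> 6 lines: rygi vek rxe xxvts xlnrx jdwdw
Hunk 4: at line 1 remove [rxe,xxvts] add [menki] -> 5 lines: rygi vek menki xlnrx jdwdw
Hunk 5: at line 1 remove [menki] add [nftda] -> 5 lines: rygi vek nftda xlnrx jdwdw
Hunk 6: at line 1 remove [nftda] add [hkrb,fir] -> 6 lines: rygi vek hkrb fir xlnrx jdwdw
Hunk 7: at line 1 remove [vek,hkrb,fir] add [mmxvs] -> 4 lines: rygi mmxvs xlnrx jdwdw

Answer: rygi
mmxvs
xlnrx
jdwdw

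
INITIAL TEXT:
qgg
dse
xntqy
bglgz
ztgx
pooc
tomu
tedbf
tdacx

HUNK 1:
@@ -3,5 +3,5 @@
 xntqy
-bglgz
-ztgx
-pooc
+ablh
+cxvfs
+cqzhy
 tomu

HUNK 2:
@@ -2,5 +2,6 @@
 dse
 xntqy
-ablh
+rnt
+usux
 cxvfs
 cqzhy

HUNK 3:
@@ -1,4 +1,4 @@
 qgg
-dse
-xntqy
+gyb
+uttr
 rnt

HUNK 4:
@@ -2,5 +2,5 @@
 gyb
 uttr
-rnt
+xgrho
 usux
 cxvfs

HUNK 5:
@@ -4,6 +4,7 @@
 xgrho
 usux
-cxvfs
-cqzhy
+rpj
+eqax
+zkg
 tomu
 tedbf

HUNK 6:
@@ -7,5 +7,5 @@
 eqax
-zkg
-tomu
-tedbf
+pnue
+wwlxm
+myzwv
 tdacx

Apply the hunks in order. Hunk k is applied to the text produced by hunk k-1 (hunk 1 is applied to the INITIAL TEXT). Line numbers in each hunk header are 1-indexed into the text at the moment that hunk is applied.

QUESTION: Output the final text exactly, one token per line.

Hunk 1: at line 3 remove [bglgz,ztgx,pooc] add [ablh,cxvfs,cqzhy] -> 9 lines: qgg dse xntqy ablh cxvfs cqzhy tomu tedbf tdacx
Hunk 2: at line 2 remove [ablh] add [rnt,usux] -> 10 lines: qgg dse xntqy rnt usux cxvfs cqzhy tomu tedbf tdacx
Hunk 3: at line 1 remove [dse,xntqy] add [gyb,uttr] -> 10 lines: qgg gyb uttr rnt usux cxvfs cqzhy tomu tedbf tdacx
Hunk 4: at line 2 remove [rnt] add [xgrho] -> 10 lines: qgg gyb uttr xgrho usux cxvfs cqzhy tomu tedbf tdacx
Hunk 5: at line 4 remove [cxvfs,cqzhy] add [rpj,eqax,zkg] -> 11 lines: qgg gyb uttr xgrho usux rpj eqax zkg tomu tedbf tdacx
Hunk 6: at line 7 remove [zkg,tomu,tedbf] add [pnue,wwlxm,myzwv] -> 11 lines: qgg gyb uttr xgrho usux rpj eqax pnue wwlxm myzwv tdacx

Answer: qgg
gyb
uttr
xgrho
usux
rpj
eqax
pnue
wwlxm
myzwv
tdacx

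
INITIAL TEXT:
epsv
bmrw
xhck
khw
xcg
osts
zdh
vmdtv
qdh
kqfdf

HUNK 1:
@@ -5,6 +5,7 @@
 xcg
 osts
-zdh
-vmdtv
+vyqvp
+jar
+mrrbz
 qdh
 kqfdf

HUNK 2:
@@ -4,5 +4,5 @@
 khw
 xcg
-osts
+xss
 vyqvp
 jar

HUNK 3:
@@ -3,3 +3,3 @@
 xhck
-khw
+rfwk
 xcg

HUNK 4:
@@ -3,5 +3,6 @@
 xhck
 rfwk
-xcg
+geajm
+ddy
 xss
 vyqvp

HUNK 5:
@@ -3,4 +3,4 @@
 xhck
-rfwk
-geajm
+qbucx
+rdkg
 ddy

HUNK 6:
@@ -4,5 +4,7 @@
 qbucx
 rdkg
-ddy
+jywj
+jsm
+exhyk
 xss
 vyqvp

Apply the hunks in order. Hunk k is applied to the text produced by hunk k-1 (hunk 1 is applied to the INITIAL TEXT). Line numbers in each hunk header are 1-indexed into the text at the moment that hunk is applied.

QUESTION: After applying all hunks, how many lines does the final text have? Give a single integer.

Answer: 14

Derivation:
Hunk 1: at line 5 remove [zdh,vmdtv] add [vyqvp,jar,mrrbz] -> 11 lines: epsv bmrw xhck khw xcg osts vyqvp jar mrrbz qdh kqfdf
Hunk 2: at line 4 remove [osts] add [xss] -> 11 lines: epsv bmrw xhck khw xcg xss vyqvp jar mrrbz qdh kqfdf
Hunk 3: at line 3 remove [khw] add [rfwk] -> 11 lines: epsv bmrw xhck rfwk xcg xss vyqvp jar mrrbz qdh kqfdf
Hunk 4: at line 3 remove [xcg] add [geajm,ddy] -> 12 lines: epsv bmrw xhck rfwk geajm ddy xss vyqvp jar mrrbz qdh kqfdf
Hunk 5: at line 3 remove [rfwk,geajm] add [qbucx,rdkg] -> 12 lines: epsv bmrw xhck qbucx rdkg ddy xss vyqvp jar mrrbz qdh kqfdf
Hunk 6: at line 4 remove [ddy] add [jywj,jsm,exhyk] -> 14 lines: epsv bmrw xhck qbucx rdkg jywj jsm exhyk xss vyqvp jar mrrbz qdh kqfdf
Final line count: 14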